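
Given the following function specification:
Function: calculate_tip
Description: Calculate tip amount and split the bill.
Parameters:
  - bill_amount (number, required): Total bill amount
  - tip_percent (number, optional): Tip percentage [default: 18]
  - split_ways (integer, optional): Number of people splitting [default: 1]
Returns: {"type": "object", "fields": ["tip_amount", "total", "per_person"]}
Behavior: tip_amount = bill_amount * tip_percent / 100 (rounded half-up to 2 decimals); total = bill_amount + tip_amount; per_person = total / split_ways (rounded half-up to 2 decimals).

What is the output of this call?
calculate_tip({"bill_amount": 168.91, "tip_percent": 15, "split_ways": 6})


tip_amount = 168.91 * 15/100 = 25.3365 -> 25.34
total = 168.91 + 25.34 = 194.25
per_person = 194.25 / 6 = 32.375 -> 32.38
Output:
{"tip_amount": 25.34, "total": 194.25, "per_person": 32.38}


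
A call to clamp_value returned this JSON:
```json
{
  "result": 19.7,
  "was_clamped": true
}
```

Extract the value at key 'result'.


19.7


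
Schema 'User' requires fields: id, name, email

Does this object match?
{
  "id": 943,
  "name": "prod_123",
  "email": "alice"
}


Checking required fields... All present.
Valid - all required fields present


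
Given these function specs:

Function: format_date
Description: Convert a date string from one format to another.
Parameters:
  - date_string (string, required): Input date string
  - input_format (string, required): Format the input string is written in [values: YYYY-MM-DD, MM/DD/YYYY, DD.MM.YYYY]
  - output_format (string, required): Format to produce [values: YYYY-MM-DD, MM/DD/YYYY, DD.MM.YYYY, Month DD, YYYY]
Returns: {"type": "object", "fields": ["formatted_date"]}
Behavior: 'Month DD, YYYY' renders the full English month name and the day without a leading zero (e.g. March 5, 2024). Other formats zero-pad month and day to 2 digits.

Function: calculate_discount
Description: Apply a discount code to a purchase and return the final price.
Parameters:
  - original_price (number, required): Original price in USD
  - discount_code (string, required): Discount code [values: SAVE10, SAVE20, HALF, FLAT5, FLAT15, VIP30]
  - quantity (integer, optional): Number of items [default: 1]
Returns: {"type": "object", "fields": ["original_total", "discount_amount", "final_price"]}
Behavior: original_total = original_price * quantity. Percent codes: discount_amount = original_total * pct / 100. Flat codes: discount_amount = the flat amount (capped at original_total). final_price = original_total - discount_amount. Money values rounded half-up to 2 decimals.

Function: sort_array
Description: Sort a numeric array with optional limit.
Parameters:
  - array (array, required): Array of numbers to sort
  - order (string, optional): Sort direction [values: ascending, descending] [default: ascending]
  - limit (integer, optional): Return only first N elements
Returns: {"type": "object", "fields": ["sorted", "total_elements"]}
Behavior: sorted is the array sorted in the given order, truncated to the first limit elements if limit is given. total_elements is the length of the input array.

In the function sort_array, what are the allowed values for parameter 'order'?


The sort_array spec declares:
  - order (string, optional): Sort direction [values: ascending, descending] [default: ascending]
Allowed values:
ascending, descending


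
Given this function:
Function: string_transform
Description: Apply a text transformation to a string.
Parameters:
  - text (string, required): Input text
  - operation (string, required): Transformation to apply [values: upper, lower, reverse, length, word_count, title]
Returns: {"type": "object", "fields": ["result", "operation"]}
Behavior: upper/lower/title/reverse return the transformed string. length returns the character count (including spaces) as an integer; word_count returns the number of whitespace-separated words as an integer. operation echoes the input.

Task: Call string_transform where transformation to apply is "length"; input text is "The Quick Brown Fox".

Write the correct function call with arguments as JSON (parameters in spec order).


Mapping each described value to its parameter name:
  'Transformation to apply' -> operation = "length"
  'Input text' -> text = "The Quick Brown Fox"
string_transform({"text": "The Quick Brown Fox", "operation": "length"})


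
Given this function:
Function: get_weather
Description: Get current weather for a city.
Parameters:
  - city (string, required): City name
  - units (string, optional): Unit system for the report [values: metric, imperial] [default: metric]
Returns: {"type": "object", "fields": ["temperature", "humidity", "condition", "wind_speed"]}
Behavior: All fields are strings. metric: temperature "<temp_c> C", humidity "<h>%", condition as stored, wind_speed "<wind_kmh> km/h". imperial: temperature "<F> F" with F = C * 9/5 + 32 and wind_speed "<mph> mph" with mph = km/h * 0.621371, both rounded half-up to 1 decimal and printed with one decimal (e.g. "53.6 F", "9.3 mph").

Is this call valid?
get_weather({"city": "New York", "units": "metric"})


Checking all required parameters present and types match... All valid.
Valid


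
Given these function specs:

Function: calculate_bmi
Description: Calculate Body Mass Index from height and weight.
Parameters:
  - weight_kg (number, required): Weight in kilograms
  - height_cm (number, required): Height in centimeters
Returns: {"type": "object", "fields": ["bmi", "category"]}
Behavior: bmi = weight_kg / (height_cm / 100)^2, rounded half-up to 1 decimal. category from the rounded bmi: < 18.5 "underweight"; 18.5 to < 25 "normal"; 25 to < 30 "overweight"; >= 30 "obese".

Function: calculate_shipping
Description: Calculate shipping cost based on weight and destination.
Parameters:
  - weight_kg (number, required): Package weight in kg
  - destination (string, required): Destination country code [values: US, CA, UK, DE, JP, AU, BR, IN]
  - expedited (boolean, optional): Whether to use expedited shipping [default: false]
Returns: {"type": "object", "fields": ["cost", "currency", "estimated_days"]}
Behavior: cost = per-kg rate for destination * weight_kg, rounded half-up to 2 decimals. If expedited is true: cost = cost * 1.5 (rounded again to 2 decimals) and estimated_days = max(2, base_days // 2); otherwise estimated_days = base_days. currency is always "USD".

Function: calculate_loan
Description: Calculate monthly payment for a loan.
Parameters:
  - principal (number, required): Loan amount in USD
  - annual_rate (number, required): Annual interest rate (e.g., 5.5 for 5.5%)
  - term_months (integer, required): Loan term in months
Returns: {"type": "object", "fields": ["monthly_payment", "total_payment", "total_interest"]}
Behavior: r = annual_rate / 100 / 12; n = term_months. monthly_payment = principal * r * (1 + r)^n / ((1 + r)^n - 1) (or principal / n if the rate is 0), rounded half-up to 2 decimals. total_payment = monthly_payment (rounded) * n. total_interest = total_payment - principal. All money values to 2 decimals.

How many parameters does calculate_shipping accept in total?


Parameters of calculate_shipping: weight_kg (required), destination (required), expedited (optional)
Total:
3


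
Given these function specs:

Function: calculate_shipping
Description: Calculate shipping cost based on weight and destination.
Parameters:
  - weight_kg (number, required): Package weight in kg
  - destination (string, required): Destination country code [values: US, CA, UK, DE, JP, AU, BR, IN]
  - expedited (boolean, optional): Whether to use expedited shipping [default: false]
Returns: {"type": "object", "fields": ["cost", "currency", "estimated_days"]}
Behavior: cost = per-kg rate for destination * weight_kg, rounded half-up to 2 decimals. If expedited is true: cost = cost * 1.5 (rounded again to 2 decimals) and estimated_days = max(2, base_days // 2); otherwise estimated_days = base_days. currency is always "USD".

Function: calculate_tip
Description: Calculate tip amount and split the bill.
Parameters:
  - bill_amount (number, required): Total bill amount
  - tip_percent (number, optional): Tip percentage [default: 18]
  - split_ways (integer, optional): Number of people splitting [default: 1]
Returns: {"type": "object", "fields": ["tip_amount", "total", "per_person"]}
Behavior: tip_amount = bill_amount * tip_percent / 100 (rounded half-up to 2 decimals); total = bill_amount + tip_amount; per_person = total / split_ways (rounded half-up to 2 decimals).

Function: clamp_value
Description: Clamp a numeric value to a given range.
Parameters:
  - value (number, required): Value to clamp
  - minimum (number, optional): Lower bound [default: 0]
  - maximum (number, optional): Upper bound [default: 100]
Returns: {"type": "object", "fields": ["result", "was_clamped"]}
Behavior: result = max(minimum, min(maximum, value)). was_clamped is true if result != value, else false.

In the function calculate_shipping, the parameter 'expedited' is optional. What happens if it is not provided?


The calculate_shipping spec declares:
  - expedited (boolean, optional): Whether to use expedited shipping [default: false]
It defaults to false


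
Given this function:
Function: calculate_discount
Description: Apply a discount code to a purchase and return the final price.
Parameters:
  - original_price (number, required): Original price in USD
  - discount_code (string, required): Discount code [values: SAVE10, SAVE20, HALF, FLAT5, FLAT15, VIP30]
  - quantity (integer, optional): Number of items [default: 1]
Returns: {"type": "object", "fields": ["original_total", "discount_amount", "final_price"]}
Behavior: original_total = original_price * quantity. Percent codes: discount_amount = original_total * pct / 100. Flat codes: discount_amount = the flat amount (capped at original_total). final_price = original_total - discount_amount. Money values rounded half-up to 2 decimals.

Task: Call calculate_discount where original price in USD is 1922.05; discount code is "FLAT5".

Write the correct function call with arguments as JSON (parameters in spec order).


Mapping each described value to its parameter name:
  'Original price in USD' -> original_price = 1922.05
  'Discount code' -> discount_code = "FLAT5"
calculate_discount({"original_price": 1922.05, "discount_code": "FLAT5"})


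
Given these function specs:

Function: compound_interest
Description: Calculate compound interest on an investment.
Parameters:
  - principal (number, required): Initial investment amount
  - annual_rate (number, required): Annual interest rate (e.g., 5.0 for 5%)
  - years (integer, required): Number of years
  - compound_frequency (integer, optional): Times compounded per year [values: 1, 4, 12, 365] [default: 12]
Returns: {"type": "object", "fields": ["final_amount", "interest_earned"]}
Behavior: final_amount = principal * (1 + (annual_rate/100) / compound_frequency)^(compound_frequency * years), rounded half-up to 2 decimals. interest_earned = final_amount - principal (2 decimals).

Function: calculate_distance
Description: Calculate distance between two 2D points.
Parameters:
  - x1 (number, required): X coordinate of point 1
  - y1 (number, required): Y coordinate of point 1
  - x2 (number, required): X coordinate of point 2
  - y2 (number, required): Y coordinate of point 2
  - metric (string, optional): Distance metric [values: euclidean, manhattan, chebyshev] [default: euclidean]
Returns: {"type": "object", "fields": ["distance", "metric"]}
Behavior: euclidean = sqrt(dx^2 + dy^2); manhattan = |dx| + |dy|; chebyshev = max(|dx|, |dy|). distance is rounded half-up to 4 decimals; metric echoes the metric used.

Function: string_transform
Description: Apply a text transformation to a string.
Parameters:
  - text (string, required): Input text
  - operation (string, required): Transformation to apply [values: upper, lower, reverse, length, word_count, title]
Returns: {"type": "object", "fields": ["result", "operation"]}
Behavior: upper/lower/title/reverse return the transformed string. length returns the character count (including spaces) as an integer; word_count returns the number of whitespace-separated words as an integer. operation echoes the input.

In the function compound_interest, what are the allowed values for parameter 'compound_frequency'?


The compound_interest spec declares:
  - compound_frequency (integer, optional): Times compounded per year [values: 1, 4, 12, 365] [default: 12]
Allowed values:
1, 4, 12, 365


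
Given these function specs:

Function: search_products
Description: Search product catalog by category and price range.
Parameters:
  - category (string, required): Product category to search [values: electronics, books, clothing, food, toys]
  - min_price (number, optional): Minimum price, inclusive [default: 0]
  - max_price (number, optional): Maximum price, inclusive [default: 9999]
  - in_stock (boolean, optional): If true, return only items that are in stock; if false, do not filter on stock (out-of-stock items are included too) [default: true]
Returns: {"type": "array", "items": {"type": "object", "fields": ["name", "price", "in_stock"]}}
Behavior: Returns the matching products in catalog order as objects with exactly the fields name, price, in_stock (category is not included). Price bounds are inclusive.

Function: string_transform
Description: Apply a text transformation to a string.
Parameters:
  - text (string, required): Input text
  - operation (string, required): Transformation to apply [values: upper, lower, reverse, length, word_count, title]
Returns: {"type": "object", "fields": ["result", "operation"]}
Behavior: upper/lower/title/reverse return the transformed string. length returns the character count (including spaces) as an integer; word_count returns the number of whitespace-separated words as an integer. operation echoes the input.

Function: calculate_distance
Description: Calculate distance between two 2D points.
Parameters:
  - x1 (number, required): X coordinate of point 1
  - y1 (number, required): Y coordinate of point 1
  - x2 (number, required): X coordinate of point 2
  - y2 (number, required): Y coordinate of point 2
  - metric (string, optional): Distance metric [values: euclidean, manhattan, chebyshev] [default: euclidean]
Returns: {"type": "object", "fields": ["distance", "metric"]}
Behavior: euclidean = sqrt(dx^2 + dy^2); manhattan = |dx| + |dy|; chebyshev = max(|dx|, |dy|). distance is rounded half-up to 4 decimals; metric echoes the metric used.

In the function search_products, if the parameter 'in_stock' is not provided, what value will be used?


The search_products spec declares:
  - in_stock (boolean, optional): If true, return only items that are in stock; if false, do not filter on stock (out-of-stock items are included too) [default: true]
Default:
true


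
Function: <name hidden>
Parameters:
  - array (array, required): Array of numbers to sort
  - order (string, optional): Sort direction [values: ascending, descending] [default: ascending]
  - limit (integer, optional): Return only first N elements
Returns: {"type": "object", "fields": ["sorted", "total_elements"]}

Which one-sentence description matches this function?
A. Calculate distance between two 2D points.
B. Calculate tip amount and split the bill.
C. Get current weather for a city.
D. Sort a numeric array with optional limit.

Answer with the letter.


Parameters array, order, limit and return ["sorted", "total_elements"] fit: Sort a numeric array with optional limit.
D


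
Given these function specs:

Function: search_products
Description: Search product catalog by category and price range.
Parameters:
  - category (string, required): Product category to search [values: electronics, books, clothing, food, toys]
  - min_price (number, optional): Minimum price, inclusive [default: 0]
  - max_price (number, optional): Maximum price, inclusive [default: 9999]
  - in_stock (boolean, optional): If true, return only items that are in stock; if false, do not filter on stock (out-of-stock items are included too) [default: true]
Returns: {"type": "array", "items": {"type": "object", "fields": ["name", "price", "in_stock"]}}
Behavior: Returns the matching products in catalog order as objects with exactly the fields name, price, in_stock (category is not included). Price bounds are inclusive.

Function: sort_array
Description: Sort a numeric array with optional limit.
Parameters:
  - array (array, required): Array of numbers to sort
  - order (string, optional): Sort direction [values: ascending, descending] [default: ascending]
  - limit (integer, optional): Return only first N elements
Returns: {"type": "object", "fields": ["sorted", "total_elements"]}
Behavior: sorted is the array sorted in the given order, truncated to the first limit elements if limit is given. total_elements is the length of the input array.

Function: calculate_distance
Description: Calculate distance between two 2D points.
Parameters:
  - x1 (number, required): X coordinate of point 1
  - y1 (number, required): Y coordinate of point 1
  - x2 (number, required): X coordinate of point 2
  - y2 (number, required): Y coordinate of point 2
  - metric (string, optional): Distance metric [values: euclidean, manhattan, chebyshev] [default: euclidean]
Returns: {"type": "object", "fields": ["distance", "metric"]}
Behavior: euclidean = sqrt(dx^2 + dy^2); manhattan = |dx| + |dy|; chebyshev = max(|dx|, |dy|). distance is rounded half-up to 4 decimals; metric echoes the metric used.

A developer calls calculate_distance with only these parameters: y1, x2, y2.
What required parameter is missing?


Required parameters: x1, y1, x2, y2
Provided: y1, x2, y2
Missing: x1
x1


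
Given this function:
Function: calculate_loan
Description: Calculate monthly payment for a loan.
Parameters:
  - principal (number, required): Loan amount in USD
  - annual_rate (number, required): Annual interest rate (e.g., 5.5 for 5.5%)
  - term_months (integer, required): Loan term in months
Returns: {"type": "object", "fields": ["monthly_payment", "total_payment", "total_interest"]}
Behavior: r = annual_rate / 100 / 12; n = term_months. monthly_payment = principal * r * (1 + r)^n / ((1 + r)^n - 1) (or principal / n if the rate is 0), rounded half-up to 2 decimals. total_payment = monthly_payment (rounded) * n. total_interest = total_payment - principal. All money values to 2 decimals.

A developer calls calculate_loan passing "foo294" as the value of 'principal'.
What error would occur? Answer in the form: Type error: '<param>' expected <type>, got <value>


Spec: 'principal' is declared as number; "foo294" is a string.
Type error: 'principal' expected number, got "foo294"


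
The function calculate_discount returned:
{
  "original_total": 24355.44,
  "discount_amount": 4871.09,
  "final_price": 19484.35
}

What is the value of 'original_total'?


24355.44


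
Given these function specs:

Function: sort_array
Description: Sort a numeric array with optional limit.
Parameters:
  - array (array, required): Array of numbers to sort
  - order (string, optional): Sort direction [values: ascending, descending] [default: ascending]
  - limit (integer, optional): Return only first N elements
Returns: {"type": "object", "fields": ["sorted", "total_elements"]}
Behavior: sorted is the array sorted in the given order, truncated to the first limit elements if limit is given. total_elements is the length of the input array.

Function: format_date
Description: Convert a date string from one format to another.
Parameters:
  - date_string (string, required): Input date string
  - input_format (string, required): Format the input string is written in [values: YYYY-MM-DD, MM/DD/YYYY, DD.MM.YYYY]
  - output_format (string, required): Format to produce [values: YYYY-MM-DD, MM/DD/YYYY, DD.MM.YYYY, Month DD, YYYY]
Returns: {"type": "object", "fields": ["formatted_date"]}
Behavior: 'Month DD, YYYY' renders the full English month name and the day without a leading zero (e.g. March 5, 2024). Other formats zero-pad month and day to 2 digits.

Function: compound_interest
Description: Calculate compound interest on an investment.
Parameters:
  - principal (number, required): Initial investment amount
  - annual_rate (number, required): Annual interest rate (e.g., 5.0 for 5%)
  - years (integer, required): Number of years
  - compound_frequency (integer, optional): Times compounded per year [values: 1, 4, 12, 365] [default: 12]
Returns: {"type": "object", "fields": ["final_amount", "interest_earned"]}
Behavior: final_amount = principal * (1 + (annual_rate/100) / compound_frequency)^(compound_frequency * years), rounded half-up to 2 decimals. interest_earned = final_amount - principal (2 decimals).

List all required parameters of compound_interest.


Parameters of compound_interest and their required/optional flag:
  principal: required
  annual_rate: required
  years: required
  compound_frequency: optional
annual_rate, principal, years


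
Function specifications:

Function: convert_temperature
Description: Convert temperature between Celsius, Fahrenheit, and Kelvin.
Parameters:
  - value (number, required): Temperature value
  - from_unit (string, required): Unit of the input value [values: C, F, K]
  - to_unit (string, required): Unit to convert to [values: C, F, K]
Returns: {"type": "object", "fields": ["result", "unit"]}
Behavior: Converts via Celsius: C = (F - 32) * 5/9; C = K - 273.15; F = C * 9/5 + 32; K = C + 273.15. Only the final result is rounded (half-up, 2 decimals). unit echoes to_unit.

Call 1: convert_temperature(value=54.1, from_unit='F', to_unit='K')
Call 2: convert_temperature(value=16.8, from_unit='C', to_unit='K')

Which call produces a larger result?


Call 1:
  To C: (54.1 - 32) * 5/9 = 12.277778
  To K: 12.277778 + 273.15 = 285.427778
  Round to 2 decimals: 285.43
  -> 285.43 K
Call 2:
  Input already in C: 16.8
  To K: 16.8 + 273.15 = 289.95
  Round to 2 decimals: 289.95
  -> 289.95 K
Call 2 (289.95 K)


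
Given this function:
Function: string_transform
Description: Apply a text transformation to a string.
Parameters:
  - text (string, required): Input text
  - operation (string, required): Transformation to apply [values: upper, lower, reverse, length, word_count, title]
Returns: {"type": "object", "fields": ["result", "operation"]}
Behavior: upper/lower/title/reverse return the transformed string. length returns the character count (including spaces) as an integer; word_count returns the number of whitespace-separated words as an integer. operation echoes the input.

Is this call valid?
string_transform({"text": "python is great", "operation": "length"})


Checking all required parameters present and types match... All valid.
Valid


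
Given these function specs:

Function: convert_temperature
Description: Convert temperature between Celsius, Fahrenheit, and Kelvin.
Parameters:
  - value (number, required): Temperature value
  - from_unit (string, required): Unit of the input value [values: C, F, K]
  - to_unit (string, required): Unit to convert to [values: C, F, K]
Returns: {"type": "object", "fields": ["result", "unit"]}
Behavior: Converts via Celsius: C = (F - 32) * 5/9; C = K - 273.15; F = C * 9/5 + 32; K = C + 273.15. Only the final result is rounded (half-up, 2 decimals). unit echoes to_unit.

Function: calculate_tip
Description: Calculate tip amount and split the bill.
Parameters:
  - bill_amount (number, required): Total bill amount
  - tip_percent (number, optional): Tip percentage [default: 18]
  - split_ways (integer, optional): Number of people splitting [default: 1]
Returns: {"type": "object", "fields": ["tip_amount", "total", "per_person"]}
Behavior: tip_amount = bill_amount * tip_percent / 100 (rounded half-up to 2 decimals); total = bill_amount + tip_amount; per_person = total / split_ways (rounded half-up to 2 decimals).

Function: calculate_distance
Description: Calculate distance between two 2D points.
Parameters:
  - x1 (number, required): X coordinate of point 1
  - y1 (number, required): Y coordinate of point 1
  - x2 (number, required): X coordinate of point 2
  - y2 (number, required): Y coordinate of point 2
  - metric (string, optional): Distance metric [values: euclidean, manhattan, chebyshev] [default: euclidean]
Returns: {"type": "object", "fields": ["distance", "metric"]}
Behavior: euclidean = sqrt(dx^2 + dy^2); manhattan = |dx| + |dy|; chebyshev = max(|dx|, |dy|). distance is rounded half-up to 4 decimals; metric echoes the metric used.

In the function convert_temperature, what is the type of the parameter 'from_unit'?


The convert_temperature spec declares:
  - from_unit (string, required): Unit of the input value [values: C, F, K]
Type:
string


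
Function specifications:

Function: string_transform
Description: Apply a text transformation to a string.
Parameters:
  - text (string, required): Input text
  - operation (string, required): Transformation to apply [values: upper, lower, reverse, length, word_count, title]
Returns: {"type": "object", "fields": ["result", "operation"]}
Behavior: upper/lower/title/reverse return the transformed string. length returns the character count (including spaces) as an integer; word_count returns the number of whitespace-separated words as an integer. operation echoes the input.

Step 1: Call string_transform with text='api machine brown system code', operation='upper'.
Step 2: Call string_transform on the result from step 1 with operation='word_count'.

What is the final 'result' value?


Step 1: string_transform(text='api machine brown system code', operation='upper')
  -> result = 'API MACHINE BROWN SYSTEM CODE'
Step 2: string_transform(text='API MACHINE BROWN SYSTEM CODE', operation='word_count')
  words: API, MACHINE, BROWN, SYSTEM, CODE -> 5
  -> result = 5
5


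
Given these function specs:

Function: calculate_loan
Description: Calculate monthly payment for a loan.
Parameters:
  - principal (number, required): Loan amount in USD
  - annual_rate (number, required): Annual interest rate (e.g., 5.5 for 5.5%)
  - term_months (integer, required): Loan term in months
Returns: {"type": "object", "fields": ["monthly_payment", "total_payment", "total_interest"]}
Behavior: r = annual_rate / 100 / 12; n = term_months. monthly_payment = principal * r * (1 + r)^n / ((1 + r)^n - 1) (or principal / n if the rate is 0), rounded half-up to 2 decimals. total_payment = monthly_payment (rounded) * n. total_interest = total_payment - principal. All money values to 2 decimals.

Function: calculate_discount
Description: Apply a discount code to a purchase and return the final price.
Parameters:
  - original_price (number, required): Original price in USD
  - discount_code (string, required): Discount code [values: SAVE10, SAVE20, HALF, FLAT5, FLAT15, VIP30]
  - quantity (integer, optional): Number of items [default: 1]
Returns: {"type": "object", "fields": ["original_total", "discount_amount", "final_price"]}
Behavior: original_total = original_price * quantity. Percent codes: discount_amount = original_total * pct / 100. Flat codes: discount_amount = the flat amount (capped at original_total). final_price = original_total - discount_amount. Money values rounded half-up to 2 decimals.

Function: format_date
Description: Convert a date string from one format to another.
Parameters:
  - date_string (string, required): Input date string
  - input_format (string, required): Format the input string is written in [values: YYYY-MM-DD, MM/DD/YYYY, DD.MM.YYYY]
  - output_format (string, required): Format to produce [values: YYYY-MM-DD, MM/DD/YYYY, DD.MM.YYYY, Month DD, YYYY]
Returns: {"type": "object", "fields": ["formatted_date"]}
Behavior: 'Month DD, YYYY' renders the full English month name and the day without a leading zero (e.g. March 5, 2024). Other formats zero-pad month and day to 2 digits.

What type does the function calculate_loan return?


The calculate_loan spec declares Returns: {"type": "object", "fields": ["monthly_payment", "total_payment", "total_interest"]}
Type:
object


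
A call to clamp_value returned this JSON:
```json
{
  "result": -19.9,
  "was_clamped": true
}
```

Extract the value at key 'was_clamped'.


true


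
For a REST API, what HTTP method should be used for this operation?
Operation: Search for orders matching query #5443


GET = read, POST = create, PUT = update/replace, DELETE = remove
This operation is a read.
GET


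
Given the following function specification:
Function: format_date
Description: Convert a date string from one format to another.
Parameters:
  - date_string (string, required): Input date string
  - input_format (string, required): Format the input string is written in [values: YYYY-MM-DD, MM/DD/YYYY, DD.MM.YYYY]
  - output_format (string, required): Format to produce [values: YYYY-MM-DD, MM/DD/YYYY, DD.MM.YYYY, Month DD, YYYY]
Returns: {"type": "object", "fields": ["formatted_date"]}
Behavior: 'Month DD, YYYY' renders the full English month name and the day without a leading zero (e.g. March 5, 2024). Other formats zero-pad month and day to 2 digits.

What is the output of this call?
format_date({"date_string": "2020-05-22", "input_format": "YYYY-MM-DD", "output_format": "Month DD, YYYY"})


Parse '2020-05-22' as YYYY-MM-DD: year=2020, month=5, day=22
Month 5 = May
Render as Month DD, YYYY: May 22, 2020
Output:
{"formatted_date": "May 22, 2020"}


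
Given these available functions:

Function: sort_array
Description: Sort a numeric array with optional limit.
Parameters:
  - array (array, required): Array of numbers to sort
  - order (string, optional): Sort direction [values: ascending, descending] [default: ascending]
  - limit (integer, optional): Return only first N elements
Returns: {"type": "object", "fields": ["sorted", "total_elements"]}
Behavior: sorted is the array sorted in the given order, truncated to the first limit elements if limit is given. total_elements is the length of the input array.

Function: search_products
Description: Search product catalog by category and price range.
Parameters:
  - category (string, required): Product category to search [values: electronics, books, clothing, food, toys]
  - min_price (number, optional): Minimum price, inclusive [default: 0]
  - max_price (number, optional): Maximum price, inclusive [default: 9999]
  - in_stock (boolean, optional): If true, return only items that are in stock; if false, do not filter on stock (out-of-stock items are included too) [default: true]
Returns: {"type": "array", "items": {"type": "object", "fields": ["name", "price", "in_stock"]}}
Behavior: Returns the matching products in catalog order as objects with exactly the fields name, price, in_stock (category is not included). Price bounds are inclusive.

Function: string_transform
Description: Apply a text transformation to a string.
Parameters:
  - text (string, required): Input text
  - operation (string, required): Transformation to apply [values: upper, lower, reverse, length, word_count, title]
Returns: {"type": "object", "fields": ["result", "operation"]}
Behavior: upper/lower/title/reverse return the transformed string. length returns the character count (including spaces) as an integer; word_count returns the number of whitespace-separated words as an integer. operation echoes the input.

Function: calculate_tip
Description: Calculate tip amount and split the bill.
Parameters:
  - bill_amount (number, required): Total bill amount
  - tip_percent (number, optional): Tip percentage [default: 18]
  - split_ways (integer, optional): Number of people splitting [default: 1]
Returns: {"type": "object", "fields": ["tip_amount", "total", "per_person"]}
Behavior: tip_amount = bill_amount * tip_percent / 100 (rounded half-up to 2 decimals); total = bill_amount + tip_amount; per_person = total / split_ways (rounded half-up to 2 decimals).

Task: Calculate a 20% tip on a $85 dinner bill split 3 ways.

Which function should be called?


The task needs a function whose description is: Calculate tip amount and split the bill.
calculate_tip


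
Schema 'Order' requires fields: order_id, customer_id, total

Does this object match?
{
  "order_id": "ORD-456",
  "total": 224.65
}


Checking required fields...
Missing: customer_id
Invalid - missing required field 'customer_id'


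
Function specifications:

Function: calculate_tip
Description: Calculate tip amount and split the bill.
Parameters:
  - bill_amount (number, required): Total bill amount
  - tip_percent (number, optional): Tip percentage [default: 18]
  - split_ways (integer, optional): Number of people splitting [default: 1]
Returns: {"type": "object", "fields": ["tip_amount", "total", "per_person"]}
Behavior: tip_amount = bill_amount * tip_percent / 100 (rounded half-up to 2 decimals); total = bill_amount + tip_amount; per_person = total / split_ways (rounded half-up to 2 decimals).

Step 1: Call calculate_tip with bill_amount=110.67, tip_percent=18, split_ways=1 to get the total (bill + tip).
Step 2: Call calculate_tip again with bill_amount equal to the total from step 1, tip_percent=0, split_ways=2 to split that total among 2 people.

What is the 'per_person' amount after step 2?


Step 1: calculate_tip(bill_amount=110.67, tip_percent=18, split_ways=1)
  tip_amount = 110.67 * 18/100 = 19.9206 -> 19.92
  total = 110.67 + 19.92 = 130.59
  per_person = 130.59 / 1 = 130.59 -> 130.59
  -> total = 130.59
Step 2: calculate_tip(bill_amount=130.59, tip_percent=0, split_ways=2)
  tip_amount = 130.59 * 0/100 = 0 -> 0.00
  total = 130.59 + 0.00 = 130.59
  per_person = 130.59 / 2 = 65.295 -> 65.30
  -> per_person = 65.30
$65.30


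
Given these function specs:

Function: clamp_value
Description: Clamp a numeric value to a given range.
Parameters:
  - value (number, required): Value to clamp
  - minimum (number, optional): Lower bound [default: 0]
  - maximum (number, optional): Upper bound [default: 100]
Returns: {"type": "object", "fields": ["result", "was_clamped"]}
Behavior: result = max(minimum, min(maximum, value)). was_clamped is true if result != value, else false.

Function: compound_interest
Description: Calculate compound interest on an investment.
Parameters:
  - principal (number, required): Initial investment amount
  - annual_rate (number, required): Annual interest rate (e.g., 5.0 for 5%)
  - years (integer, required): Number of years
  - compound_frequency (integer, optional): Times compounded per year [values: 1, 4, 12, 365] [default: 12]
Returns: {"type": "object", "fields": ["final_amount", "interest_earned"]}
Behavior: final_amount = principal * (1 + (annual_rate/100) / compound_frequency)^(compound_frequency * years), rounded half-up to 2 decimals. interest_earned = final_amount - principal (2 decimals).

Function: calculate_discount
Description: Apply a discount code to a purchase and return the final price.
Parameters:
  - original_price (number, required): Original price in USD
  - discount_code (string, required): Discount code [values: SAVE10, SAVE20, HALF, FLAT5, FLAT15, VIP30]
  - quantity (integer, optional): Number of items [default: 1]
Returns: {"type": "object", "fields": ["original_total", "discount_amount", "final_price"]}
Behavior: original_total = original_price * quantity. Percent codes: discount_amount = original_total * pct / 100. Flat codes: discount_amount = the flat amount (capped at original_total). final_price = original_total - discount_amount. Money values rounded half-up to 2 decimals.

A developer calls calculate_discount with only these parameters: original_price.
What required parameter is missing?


Required parameters: original_price, discount_code
Provided: original_price
Missing: discount_code
discount_code


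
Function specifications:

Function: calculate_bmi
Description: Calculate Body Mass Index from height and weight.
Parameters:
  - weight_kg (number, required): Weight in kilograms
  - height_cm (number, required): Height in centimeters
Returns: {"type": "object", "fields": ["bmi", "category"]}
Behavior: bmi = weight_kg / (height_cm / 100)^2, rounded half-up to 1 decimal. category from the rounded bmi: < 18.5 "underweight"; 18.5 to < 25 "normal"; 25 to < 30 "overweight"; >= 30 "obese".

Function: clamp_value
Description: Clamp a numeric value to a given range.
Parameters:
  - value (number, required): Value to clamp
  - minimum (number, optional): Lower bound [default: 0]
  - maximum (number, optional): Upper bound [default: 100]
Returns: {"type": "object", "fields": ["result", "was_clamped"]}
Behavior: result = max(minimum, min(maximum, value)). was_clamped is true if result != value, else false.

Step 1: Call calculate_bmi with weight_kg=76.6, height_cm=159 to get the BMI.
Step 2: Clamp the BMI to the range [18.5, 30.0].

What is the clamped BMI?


Step 1: calculate_bmi(weight_kg=76.6, height_cm=159)
  height_m = 159 / 100 = 1.59
  bmi = 76.6 / 1.59^2 = 76.6 / 2.5281 = 30.299434 -> 30.3
  30.3 >= 30 -> obese
  -> bmi = 30.3
Step 2: clamp_value(value=30.3, minimum=18.5, maximum=30.0)
  result = max(18.5, min(30.0, 30.3)) = max(18.5, 30.0) = 30.0
  was_clamped = (30.0 != 30.3) = true
  -> result = 30.0
30.0


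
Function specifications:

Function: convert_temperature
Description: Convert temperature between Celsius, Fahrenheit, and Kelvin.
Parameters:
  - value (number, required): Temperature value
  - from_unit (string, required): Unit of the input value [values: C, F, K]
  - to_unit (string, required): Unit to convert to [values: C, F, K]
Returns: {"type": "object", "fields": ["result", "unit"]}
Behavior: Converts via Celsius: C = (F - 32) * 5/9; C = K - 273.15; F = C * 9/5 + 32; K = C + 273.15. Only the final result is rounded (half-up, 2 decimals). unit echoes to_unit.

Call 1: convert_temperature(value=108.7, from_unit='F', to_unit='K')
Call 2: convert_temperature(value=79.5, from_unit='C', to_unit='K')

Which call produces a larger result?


Call 1:
  To C: (108.7 - 32) * 5/9 = 42.611111
  To K: 42.611111 + 273.15 = 315.761111
  Round to 2 decimals: 315.76
  -> 315.76 K
Call 2:
  Input already in C: 79.5
  To K: 79.5 + 273.15 = 352.65
  Round to 2 decimals: 352.65
  -> 352.65 K
Call 2 (352.65 K)


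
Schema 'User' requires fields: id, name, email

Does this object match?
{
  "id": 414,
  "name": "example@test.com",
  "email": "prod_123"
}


Checking required fields... All present.
Valid - all required fields present


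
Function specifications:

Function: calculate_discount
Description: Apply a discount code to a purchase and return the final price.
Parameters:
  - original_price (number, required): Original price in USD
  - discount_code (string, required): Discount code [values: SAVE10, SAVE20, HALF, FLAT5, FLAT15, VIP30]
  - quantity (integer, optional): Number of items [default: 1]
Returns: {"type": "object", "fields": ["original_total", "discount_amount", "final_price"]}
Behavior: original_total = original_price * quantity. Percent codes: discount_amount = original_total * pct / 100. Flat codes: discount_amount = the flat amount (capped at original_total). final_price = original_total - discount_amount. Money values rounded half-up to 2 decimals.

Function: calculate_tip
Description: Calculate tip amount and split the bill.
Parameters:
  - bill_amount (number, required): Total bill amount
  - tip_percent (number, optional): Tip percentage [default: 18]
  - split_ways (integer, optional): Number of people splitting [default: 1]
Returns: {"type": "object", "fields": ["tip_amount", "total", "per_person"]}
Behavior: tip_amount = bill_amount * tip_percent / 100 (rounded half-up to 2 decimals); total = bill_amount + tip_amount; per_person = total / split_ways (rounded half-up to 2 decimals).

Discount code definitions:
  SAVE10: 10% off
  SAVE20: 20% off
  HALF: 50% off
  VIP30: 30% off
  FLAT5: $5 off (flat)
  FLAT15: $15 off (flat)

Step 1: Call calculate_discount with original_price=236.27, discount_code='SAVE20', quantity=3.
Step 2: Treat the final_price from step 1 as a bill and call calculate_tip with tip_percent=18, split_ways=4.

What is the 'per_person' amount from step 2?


Step 1: calculate_discount(original_price=236.27, discount_code=SAVE20, quantity=3)
  original_total = 236.27 * 3 = 708.81
  SAVE20 = 20% off: discount_amount = 708.81 * 20/100 = 141.762 -> 141.76
  final_price = 708.81 - 141.76 = 567.05
  -> final_price = 567.05
Step 2: calculate_tip(bill_amount=567.05, tip_percent=18, split_ways=4)
  tip_amount = 567.05 * 18/100 = 102.069 -> 102.07
  total = 567.05 + 102.07 = 669.12
  per_person = 669.12 / 4 = 167.28 -> 167.28
  -> per_person = 167.28
$167.28
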